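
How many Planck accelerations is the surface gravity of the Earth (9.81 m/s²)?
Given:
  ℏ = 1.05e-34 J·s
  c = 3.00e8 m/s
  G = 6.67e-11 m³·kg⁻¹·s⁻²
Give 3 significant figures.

1.76e-51

Planck acceleration: a_P = √(c⁷/(ℏG)) = 5.59e51 m/s².
9.81 / 5.59e51 = 1.76e-51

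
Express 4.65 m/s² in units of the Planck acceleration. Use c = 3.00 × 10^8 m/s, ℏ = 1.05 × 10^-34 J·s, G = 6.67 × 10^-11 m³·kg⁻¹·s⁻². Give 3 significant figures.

Planck acceleration: a_P = √(c⁷/(ℏG)) = 5.59 × 10^51 m/s².
4.65 / 5.59 × 10^51 = 8.32 × 10^-52

8.32 × 10^-52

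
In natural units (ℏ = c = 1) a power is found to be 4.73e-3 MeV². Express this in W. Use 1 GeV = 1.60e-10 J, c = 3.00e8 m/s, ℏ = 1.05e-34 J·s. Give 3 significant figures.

Power is [E]/[T] = [E]²/ℏ.
1 GeV² → 1/ℏ × (1 GeV in J)² = 2.44e14 W.
Convert the energy scale: 4.73e-3 MeV² = 4.73e-9 GeV².
Result: 4.73e-9 × 2.44e14 = 1.15e6 W.

1.15e6 W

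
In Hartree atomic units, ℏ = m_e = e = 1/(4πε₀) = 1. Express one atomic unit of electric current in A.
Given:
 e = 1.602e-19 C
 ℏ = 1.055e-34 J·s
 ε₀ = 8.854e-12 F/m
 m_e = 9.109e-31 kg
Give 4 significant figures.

The unique combination of the constants set to 1 with dimensions of current is I_au = e E_h/ℏ = m_e e⁵/((4πε₀)²ℏ³).
E_h = 4.354e-18 J
e·E_h/ℏ = 6.612e-3 A

6.612e-3 A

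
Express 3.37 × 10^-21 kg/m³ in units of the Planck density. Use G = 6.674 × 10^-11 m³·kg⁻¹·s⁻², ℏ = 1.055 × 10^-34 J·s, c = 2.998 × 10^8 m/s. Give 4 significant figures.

Planck density: ρ_P = c⁵/(ℏG²) = 5.154 × 10^96 kg/m³.
3.37 × 10^-21 / 5.154 × 10^96 = 6.539 × 10^-118

6.539 × 10^-118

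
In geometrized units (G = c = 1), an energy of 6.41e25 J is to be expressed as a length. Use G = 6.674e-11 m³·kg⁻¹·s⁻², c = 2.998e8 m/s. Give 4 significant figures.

5.296e-19 m

Energy → length via G/c⁴.
6.41e25 J × (G/c⁴) = 5.296e-19 m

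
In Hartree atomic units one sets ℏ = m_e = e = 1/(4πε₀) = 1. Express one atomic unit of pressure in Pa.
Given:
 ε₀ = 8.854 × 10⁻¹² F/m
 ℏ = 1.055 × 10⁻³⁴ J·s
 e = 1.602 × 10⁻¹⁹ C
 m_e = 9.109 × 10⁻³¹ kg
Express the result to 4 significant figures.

2.929 × 10¹³ Pa

P_au = E_h/a₀³ = m_e⁴e¹⁰/((4πε₀)⁵ℏ⁸)
E_h = 4.354 × 10⁻¹⁸ J
a₀ = 5.297 × 10⁻¹¹ m
E_h/a₀³ = 2.929 × 10¹³ Pa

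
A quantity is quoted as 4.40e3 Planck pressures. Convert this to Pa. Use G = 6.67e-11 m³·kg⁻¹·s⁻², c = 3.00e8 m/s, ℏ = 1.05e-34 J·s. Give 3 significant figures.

2.06e117 Pa

One Planck pressure: p_P = c⁷/(ℏG²) = 4.68e113 Pa.
4.40e3 × 4.68e113 Pa = 2.06e117 Pa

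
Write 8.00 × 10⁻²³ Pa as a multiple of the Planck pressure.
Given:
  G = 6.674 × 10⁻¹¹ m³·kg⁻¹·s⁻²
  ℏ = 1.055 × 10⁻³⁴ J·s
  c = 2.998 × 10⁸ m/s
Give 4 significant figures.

Planck pressure: p_P = c⁷/(ℏG²) = 4.632 × 10¹¹³ Pa.
8.00 × 10⁻²³ / 4.632 × 10¹¹³ = 1.727 × 10⁻¹³⁶

1.727 × 10⁻¹³⁶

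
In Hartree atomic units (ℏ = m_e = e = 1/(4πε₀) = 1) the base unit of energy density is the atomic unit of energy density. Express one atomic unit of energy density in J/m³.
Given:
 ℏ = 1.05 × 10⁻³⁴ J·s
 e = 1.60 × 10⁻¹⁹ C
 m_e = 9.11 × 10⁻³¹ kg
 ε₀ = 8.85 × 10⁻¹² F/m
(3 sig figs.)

u_au = E_h/a₀³ = m_e⁴e¹⁰/((4πε₀)⁵ℏ⁸)
E_h = 4.38 × 10⁻¹⁸ J
a₀ = 5.26 × 10⁻¹¹ m
E_h/a₀³ = 3.01 × 10¹³ J/m³

3.01 × 10¹³ J/m³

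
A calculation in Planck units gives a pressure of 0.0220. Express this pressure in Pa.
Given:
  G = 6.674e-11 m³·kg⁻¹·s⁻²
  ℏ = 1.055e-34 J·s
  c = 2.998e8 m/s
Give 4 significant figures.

1.019e112 Pa

One Planck pressure: p_P = c⁷/(ℏG²) = 4.632e113 Pa.
0.0220 × 4.632e113 Pa = 1.019e112 Pa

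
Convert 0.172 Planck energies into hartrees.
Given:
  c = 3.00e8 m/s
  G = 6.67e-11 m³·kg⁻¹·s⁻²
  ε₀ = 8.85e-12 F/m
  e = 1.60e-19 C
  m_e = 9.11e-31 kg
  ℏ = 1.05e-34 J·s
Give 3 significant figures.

7.68e25

Planck energy: E_P = √(ℏc⁵/G) = 1.96e9 J
hartree: E_h = m_e e⁴/(4πε₀ℏ)² = 4.38e-18 J
0.172 × 1.96e9 / 4.38e-18 = 7.68e25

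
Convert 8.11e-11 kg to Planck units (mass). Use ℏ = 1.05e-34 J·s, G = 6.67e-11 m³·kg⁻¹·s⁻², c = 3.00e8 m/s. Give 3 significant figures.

Planck mass: m_P = √(ℏc/G) = 2.17e-8 kg.
8.11e-11 / 2.17e-8 = 3.73e-3

3.73e-3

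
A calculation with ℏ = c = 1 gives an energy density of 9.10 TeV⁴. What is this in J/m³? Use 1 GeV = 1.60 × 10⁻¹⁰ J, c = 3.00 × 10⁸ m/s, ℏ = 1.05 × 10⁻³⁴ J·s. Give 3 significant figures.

1.91 × 10⁵⁰ J/m³

[E]/[L]³ = [E]⁴/(ℏc)³; restore (ℏc)⁻³.
1 GeV⁴ → 1/(ℏc)³ × (1 GeV in J)⁴ = 2.10 × 10³⁷ J/m³.
Convert the energy scale: 9.10 TeV⁴ = 9.10 × 10¹² GeV⁴.
Result: 9.10 × 10¹² × 2.10 × 10³⁷ = 1.91 × 10⁵⁰ J/m³.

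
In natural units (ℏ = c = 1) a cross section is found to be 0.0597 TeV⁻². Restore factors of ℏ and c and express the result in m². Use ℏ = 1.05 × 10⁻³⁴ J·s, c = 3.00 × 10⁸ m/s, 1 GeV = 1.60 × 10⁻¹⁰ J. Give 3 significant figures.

Area is [L]² = [E]⁻²·(ℏc)²; restore (ℏc)².
1 GeV⁻² → (ℏc)² × (1 GeV in J)⁻² = 3.88 × 10⁻³² m².
Convert the energy scale: 0.0597 TeV⁻² = 5.97 × 10⁻⁸ GeV⁻².
Result: 5.97 × 10⁻⁸ × 3.88 × 10⁻³² = 2.31 × 10⁻³⁹ m².

2.31 × 10⁻³⁹ m²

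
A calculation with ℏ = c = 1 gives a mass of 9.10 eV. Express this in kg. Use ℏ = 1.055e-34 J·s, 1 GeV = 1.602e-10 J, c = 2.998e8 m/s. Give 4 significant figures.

Mass is [E]/c²; divide by c².
1 GeV → 1/c² × (1 GeV in J) = 1.782e-27 kg.
Convert the energy scale: 9.10 eV = 9.10e-9 GeV.
Result: 9.10e-9 × 1.782e-27 = 1.622e-35 kg.

1.622e-35 kg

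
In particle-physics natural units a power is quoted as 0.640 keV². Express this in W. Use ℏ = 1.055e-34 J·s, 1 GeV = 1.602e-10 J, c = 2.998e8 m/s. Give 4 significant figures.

Power is [E]/[T] = [E]²/ℏ.
1 GeV² → 1/ℏ × (1 GeV in J)² = 2.433e14 W.
Convert the energy scale: 0.640 keV² = 6.40e-13 GeV².
Result: 6.40e-13 × 2.433e14 = 155.7 W.

155.7 W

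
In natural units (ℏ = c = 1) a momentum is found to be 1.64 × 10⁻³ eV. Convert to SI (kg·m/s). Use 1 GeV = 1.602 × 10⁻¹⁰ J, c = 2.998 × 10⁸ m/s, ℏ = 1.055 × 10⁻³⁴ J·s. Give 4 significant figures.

Momentum is [E]/c; divide by c.
1 GeV → 1/c × (1 GeV in J) = 5.344 × 10⁻¹⁹ kg·m/s.
Convert the energy scale: 1.64 × 10⁻³ eV = 1.64 × 10⁻¹² GeV.
Result: 1.64 × 10⁻¹² × 5.344 × 10⁻¹⁹ = 8.763 × 10⁻³¹ kg·m/s.

8.763 × 10⁻³¹ kg·m/s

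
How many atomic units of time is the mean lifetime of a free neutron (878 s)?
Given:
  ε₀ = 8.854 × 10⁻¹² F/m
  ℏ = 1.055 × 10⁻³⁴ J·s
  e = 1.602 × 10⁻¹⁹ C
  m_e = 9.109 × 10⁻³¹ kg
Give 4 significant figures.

atomic unit of time: τ_au = (4πε₀)²ℏ³/(m_e e⁴) = 2.423 × 10⁻¹⁷ s.
878 / 2.423 × 10⁻¹⁷ = 3.624 × 10¹⁹

3.624 × 10¹⁹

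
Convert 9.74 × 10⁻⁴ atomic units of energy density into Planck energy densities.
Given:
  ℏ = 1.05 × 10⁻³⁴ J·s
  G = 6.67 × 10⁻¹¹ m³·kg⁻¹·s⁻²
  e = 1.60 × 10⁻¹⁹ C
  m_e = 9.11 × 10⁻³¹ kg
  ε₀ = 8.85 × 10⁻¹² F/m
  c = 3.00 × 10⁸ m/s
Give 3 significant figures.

atomic unit of energy density: u_au = E_h/a₀³ = m_e⁴e¹⁰/((4πε₀)⁵ℏ⁸) = 3.01 × 10¹³ J/m³
Planck energy density: u_P = c⁷/(ℏG²) = 4.68 × 10¹¹³ J/m³
9.74 × 10⁻⁴ × 3.01 × 10¹³ / 4.68 × 10¹¹³ = 6.27 × 10⁻¹⁰⁴

6.27 × 10⁻¹⁰⁴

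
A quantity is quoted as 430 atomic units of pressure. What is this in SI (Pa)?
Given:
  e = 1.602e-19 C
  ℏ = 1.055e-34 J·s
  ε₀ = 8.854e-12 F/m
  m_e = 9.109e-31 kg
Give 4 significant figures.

1.260e16 Pa

One atomic unit of pressure: P_au = E_h/a₀³ = m_e⁴e¹⁰/((4πε₀)⁵ℏ⁸) = 2.929e13 Pa.
430 × 2.929e13 Pa = 1.260e16 Pa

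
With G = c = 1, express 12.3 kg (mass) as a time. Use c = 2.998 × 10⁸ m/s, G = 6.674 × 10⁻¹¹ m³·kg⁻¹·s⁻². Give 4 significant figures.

3.046 × 10⁻³⁵ s

Mass → time via G/c³.
12.3 kg × (G/c³) = 3.046 × 10⁻³⁵ s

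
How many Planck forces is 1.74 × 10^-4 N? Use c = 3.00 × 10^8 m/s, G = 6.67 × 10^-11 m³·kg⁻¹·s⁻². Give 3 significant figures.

1.43 × 10^-48

Planck force: F_P = c⁴/G = 1.21 × 10^44 N.
1.74 × 10^-4 / 1.21 × 10^44 = 1.43 × 10^-48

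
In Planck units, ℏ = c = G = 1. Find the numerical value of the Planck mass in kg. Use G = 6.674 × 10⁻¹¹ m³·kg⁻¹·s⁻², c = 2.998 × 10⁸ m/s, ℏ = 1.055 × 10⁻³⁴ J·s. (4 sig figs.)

Dimensional analysis gives m_P = √(ℏc/G).
  = √(4.739 × 10⁻¹⁶)
  = 2.177 × 10⁻⁸ kg

2.177 × 10⁻⁸ kg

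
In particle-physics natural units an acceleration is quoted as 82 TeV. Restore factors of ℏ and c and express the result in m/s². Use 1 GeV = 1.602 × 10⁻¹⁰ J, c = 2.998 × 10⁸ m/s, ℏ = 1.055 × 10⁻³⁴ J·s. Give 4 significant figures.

3.733 × 10³⁷ m/s²

Acceleration is [L]/[T]² = c·[E]/ℏ.
1 GeV → c/ℏ × (1 GeV in J) = 4.552 × 10³² m/s².
Convert the energy scale: 82 TeV = 8.20 × 10⁴ GeV.
Result: 8.20 × 10⁴ × 4.552 × 10³² = 3.733 × 10³⁷ m/s².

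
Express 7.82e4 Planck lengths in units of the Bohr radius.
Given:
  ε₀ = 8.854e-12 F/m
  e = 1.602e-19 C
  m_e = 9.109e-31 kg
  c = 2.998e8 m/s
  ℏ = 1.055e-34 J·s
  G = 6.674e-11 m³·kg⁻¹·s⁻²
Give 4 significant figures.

2.386e-20

Planck length: ℓ_P = √(ℏG/c³) = 1.616e-35 m
Bohr radius: a₀ = 4πε₀ℏ²/(m_e e²) = 5.297e-11 m
7.82e4 × 1.616e-35 / 5.297e-11 = 2.386e-20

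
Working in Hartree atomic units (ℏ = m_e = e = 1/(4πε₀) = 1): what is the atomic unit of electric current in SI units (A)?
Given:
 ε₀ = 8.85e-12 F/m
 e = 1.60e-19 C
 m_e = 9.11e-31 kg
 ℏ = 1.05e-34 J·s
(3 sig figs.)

From ℏ = m_e = e = 1/(4πε₀) = 1 the current scale is I_au = e E_h/ℏ = m_e e⁵/((4πε₀)²ℏ³).
E_h = 4.38e-18 J
e·E_h/ℏ = 6.67e-3 A

6.67e-3 A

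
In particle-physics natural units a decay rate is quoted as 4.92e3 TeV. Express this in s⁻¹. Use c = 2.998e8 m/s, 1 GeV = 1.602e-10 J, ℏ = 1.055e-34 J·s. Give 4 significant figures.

A rate is [E]/ℏ; divide by ℏ.
1 GeV → 1/ℏ × (1 GeV in J) = 1.518e24 s⁻¹.
Convert the energy scale: 4.92e3 TeV = 4.92e6 GeV.
Result: 4.92e6 × 1.518e24 = 7.471e30 s⁻¹.

7.471e30 s⁻¹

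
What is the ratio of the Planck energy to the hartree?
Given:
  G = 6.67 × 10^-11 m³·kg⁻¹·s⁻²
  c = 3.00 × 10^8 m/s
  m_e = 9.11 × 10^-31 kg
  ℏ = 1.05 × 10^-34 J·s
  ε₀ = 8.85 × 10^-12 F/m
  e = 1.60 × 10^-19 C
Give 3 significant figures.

4.47 × 10^26

Planck energy: E_P = √(ℏc⁵/G) = 1.96 × 10^9 J
hartree: E_h = m_e e⁴/(4πε₀ℏ)² = 4.38 × 10^-18 J
ratio = 1.96 × 10^9 / 4.38 × 10^-18 = 4.47 × 10^26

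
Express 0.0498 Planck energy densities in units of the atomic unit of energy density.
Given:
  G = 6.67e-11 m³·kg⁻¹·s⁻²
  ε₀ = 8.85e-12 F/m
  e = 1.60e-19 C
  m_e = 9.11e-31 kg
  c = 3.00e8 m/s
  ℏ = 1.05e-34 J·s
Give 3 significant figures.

7.74e98

Planck energy density: u_P = c⁷/(ℏG²) = 4.68e113 J/m³
atomic unit of energy density: u_au = E_h/a₀³ = m_e⁴e¹⁰/((4πε₀)⁵ℏ⁸) = 3.01e13 J/m³
0.0498 × 4.68e113 / 3.01e13 = 7.74e98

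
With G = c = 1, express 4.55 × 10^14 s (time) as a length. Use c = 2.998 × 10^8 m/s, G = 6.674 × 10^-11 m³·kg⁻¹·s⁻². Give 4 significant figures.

Time → length via c.
4.55 × 10^14 s × (c) = 1.364 × 10^23 m

1.364 × 10^23 m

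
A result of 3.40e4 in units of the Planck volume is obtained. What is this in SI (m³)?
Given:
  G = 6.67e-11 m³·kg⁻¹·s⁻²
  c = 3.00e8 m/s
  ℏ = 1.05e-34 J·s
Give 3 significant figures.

One Planck volume: V_P = (ℏG/c³)^(3/2) = 4.18e-105 m³.
3.40e4 × 4.18e-105 m³ = 1.42e-100 m³

1.42e-100 m³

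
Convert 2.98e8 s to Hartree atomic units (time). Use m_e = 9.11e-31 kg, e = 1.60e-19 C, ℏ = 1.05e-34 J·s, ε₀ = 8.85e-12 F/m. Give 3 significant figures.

1.24e25

atomic unit of time: τ_au = (4πε₀)²ℏ³/(m_e e⁴) = 2.40e-17 s.
2.98e8 / 2.40e-17 = 1.24e25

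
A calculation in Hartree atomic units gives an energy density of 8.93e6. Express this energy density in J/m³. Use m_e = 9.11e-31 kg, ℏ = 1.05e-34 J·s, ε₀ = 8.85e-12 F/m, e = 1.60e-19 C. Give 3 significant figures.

One atomic unit of energy density: u_au = E_h/a₀³ = m_e⁴e¹⁰/((4πε₀)⁵ℏ⁸) = 3.01e13 J/m³.
8.93e6 × 3.01e13 J/m³ = 2.69e20 J/m³

2.69e20 J/m³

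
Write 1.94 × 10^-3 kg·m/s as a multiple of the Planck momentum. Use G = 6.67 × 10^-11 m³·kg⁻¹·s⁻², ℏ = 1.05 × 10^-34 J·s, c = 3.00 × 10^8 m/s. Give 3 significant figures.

Planck momentum: p_P = √(ℏc³/G) = 6.52 kg·m/s.
1.94 × 10^-3 / 6.52 = 2.98 × 10^-4

2.98 × 10^-4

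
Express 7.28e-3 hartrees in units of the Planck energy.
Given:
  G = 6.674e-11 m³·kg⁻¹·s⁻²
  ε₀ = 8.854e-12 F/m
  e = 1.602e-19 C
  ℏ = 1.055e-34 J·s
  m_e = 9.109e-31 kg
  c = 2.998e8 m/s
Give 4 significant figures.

1.620e-29

hartree: E_h = m_e e⁴/(4πε₀ℏ)² = 4.354e-18 J
Planck energy: E_P = √(ℏc⁵/G) = 1.957e9 J
7.28e-3 × 4.354e-18 / 1.957e9 = 1.620e-29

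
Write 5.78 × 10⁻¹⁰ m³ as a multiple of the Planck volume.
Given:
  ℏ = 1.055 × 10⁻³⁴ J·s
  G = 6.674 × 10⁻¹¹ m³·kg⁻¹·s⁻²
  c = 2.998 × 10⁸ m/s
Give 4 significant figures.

1.368 × 10⁹⁵

Planck volume: V_P = (ℏG/c³)^(3/2) = 4.224 × 10⁻¹⁰⁵ m³.
5.78 × 10⁻¹⁰ / 4.224 × 10⁻¹⁰⁵ = 1.368 × 10⁹⁵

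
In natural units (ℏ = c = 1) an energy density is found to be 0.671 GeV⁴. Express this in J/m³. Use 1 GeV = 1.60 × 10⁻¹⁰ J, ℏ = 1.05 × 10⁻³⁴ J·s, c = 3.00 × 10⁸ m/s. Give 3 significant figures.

1.41 × 10³⁷ J/m³

[E]/[L]³ = [E]⁴/(ℏc)³; restore (ℏc)⁻³.
1 GeV⁴ → 1/(ℏc)³ × (1 GeV in J)⁴ = 2.10 × 10³⁷ J/m³.
Result: 0.671 × 2.10 × 10³⁷ = 1.41 × 10³⁷ J/m³.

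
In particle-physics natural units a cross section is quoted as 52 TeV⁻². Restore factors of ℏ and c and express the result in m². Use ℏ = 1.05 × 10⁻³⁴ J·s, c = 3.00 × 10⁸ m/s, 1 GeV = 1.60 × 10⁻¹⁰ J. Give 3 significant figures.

2.02 × 10⁻³⁶ m²

Area is [L]² = [E]⁻²·(ℏc)²; restore (ℏc)².
1 GeV⁻² → (ℏc)² × (1 GeV in J)⁻² = 3.88 × 10⁻³² m².
Convert the energy scale: 52 TeV⁻² = 5.20 × 10⁻⁵ GeV⁻².
Result: 5.20 × 10⁻⁵ × 3.88 × 10⁻³² = 2.02 × 10⁻³⁶ m².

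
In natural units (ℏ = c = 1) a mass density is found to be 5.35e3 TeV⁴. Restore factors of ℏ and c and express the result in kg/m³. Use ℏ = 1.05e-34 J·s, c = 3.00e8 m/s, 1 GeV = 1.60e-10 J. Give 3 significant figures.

Mass density is [E]/(c²[L]³) = [E]⁴/(ℏ³c⁵).
1 GeV⁴ → 1/(ℏ³c⁵) × (1 GeV in J)⁴ = 2.33e20 kg/m³.
Convert the energy scale: 5.35e3 TeV⁴ = 5.35e15 GeV⁴.
Result: 5.35e15 × 2.33e20 = 1.25e36 kg/m³.

1.25e36 kg/m³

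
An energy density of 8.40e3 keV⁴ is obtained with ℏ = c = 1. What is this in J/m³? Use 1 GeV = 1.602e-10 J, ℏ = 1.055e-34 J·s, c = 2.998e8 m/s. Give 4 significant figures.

[E]/[L]³ = [E]⁴/(ℏc)³; restore (ℏc)⁻³.
1 GeV⁴ → 1/(ℏc)³ × (1 GeV in J)⁴ = 2.082e37 J/m³.
Convert the energy scale: 8.40e3 keV⁴ = 8.40e-21 GeV⁴.
Result: 8.40e-21 × 2.082e37 = 1.749e17 J/m³.

1.749e17 J/m³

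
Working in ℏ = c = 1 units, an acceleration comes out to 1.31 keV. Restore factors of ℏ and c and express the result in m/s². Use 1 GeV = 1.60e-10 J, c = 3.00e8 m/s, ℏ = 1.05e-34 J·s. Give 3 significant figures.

Acceleration is [L]/[T]² = c·[E]/ℏ.
1 GeV → c/ℏ × (1 GeV in J) = 4.57e32 m/s².
Convert the energy scale: 1.31 keV = 1.31e-6 GeV.
Result: 1.31e-6 × 4.57e32 = 5.99e26 m/s².

5.99e26 m/s²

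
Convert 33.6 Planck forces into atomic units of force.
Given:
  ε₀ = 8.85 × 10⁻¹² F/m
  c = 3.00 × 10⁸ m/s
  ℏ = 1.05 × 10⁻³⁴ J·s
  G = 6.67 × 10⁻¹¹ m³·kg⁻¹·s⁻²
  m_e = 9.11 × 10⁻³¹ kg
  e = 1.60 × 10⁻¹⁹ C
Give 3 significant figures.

Planck force: F_P = c⁴/G = 1.21 × 10⁴⁴ N
atomic unit of force: F_au = E_h/a₀ = m_e²e⁶/((4πε₀)³ℏ⁴) = 8.33 × 10⁻⁸ N
33.6 × 1.21 × 10⁴⁴ / 8.33 × 10⁻⁸ = 4.90 × 10⁵²

4.90 × 10⁵²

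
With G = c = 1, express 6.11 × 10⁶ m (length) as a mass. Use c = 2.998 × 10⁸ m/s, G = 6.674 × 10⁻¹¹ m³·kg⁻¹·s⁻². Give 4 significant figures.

Length → mass via c²/G.
6.11 × 10⁶ m × (c²/G) = 8.228 × 10³³ kg

8.228 × 10³³ kg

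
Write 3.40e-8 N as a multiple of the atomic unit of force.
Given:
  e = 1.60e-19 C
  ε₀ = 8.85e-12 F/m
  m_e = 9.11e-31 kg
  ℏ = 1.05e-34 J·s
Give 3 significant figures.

atomic unit of force: F_au = E_h/a₀ = m_e²e⁶/((4πε₀)³ℏ⁴) = 8.33e-8 N.
3.40e-8 / 8.33e-8 = 0.408

0.408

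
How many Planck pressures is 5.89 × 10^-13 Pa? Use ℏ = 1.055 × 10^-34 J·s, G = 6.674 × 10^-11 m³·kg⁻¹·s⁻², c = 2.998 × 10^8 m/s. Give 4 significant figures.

1.272 × 10^-126

Planck pressure: p_P = c⁷/(ℏG²) = 4.632 × 10^113 Pa.
5.89 × 10^-13 / 4.632 × 10^113 = 1.272 × 10^-126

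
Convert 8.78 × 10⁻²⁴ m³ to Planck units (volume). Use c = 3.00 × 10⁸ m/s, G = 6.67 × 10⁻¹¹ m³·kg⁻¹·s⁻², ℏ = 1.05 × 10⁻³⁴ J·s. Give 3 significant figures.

2.10 × 10⁸¹

Planck volume: V_P = (ℏG/c³)^(3/2) = 4.18 × 10⁻¹⁰⁵ m³.
8.78 × 10⁻²⁴ / 4.18 × 10⁻¹⁰⁵ = 2.10 × 10⁸¹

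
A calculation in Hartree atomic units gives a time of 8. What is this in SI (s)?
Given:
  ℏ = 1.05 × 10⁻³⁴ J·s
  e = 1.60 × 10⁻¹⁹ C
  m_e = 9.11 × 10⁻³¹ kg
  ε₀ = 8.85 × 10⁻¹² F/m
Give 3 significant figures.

1.92 × 10⁻¹⁶ s

One atomic unit of time: τ_au = (4πε₀)²ℏ³/(m_e e⁴) = 2.40 × 10⁻¹⁷ s.
8 × 2.40 × 10⁻¹⁷ s = 1.92 × 10⁻¹⁶ s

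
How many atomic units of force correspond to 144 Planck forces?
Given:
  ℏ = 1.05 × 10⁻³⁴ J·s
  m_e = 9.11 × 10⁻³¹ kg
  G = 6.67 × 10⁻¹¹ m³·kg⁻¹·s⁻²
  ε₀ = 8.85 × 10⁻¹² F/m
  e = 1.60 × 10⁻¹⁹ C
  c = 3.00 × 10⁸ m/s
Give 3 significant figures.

Planck force: F_P = c⁴/G = 1.21 × 10⁴⁴ N
atomic unit of force: F_au = E_h/a₀ = m_e²e⁶/((4πε₀)³ℏ⁴) = 8.33 × 10⁻⁸ N
144 × 1.21 × 10⁴⁴ / 8.33 × 10⁻⁸ = 2.10 × 10⁵³

2.10 × 10⁵³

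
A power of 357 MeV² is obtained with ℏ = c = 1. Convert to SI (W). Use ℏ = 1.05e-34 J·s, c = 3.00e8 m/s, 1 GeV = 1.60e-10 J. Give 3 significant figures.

8.70e10 W

Power is [E]/[T] = [E]²/ℏ.
1 GeV² → 1/ℏ × (1 GeV in J)² = 2.44e14 W.
Convert the energy scale: 357 MeV² = 3.57e-4 GeV².
Result: 3.57e-4 × 2.44e14 = 8.70e10 W.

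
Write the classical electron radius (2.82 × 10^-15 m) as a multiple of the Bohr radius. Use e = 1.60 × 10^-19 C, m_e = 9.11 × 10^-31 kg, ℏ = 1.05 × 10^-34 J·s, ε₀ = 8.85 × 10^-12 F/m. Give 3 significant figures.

5.36 × 10^-5

Bohr radius: a₀ = 4πε₀ℏ²/(m_e e²) = 5.26 × 10^-11 m.
2.82 × 10^-15 / 5.26 × 10^-11 = 5.36 × 10^-5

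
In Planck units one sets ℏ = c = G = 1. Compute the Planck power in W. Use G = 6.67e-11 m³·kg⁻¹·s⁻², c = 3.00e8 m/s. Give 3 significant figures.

P_P = c⁵/G
  = 2.43e42 / 6.67e-11
  = 3.64e52 W

3.64e52 W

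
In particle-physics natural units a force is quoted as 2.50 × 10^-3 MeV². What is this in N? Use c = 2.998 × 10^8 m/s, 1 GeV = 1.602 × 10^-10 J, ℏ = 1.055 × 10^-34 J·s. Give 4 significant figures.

Force is [E]/[L] = [E]²/(ℏc); restore (ℏc)⁻¹.
1 GeV² → 1/(ℏc) × (1 GeV in J)² = 8.114 × 10^5 N.
Convert the energy scale: 2.50 × 10^-3 MeV² = 2.50 × 10^-9 GeV².
Result: 2.50 × 10^-9 × 8.114 × 10^5 = 2.029 × 10^-3 N.

2.029 × 10^-3 N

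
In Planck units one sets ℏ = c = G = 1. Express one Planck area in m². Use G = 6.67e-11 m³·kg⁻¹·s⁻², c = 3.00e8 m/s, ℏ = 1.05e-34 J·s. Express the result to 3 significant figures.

2.59e-70 m²

A_P = ℏG/c³
  = 7.00e-45 / 2.70e25
  = 2.59e-70 m²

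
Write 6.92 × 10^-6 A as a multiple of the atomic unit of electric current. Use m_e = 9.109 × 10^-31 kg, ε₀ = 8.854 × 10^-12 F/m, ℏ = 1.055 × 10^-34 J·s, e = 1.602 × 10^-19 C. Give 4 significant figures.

atomic unit of electric current: I_au = e E_h/ℏ = m_e e⁵/((4πε₀)²ℏ³) = 6.612 × 10^-3 A.
6.92 × 10^-6 / 6.612 × 10^-3 = 1.047 × 10^-3

1.047 × 10^-3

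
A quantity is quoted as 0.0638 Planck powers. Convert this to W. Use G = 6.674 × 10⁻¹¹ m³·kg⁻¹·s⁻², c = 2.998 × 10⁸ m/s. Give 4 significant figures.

2.315 × 10⁵¹ W

One Planck power: P_P = c⁵/G = 3.629 × 10⁵² W.
0.0638 × 3.629 × 10⁵² W = 2.315 × 10⁵¹ W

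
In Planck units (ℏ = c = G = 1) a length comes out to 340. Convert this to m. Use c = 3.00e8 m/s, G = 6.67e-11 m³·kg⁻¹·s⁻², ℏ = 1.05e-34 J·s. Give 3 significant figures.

5.48e-33 m

One Planck length: ℓ_P = √(ℏG/c³) = 1.61e-35 m.
340 × 1.61e-35 m = 5.48e-33 m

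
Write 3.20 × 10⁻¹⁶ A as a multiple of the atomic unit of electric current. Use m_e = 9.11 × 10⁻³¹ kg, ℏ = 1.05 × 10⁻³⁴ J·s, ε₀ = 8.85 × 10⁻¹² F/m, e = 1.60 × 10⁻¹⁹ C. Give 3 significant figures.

4.80 × 10⁻¹⁴

atomic unit of electric current: I_au = e E_h/ℏ = m_e e⁵/((4πε₀)²ℏ³) = 6.67 × 10⁻³ A.
3.20 × 10⁻¹⁶ / 6.67 × 10⁻³ = 4.80 × 10⁻¹⁴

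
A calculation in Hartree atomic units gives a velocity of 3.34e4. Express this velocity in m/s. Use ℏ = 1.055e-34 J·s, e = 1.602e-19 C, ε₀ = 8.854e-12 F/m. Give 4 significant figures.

One atomic unit of velocity: v_au = e²/(4πε₀ℏ) = 2.186e6 m/s.
3.34e4 × 2.186e6 m/s = 7.302e10 m/s

7.302e10 m/s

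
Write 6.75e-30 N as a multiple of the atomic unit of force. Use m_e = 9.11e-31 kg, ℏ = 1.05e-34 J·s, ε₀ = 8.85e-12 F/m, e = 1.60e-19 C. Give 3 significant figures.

8.11e-23

atomic unit of force: F_au = E_h/a₀ = m_e²e⁶/((4πε₀)³ℏ⁴) = 8.33e-8 N.
6.75e-30 / 8.33e-8 = 8.11e-23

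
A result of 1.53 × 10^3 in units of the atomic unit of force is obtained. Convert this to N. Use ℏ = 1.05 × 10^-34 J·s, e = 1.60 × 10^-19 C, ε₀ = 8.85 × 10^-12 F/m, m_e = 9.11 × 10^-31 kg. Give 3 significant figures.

1.27 × 10^-4 N

One atomic unit of force: F_au = E_h/a₀ = m_e²e⁶/((4πε₀)³ℏ⁴) = 8.33 × 10^-8 N.
1.53 × 10^3 × 8.33 × 10^-8 N = 1.27 × 10^-4 N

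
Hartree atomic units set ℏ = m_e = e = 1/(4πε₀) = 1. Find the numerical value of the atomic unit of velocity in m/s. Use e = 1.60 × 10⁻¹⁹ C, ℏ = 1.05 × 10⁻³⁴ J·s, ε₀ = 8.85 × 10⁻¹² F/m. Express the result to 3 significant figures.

2.19 × 10⁶ m/s

Dimensional analysis gives v_au = e²/(4πε₀ℏ).
  = 2.56 × 10⁻³⁸ / 1.17 × 10⁻⁴⁴
  = 2.19 × 10⁶ m/s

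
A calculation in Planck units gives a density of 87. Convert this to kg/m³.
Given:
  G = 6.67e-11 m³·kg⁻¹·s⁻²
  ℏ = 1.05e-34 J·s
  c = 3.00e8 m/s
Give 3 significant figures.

One Planck density: ρ_P = c⁵/(ℏG²) = 5.20e96 kg/m³.
87 × 5.20e96 kg/m³ = 4.53e98 kg/m³

4.53e98 kg/m³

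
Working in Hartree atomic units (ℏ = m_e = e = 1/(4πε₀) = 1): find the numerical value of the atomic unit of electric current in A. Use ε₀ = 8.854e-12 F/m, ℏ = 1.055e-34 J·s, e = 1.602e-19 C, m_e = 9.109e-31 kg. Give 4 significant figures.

6.612e-3 A

The unique combination of the constants set to 1 with dimensions of current is I_au = e E_h/ℏ = m_e e⁵/((4πε₀)²ℏ³).
E_h = 4.354e-18 J
e·E_h/ℏ = 6.612e-3 A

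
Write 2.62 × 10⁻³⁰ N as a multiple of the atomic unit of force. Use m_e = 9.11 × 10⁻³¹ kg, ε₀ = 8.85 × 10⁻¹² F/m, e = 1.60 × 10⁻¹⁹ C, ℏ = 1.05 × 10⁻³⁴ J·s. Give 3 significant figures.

atomic unit of force: F_au = E_h/a₀ = m_e²e⁶/((4πε₀)³ℏ⁴) = 8.33 × 10⁻⁸ N.
2.62 × 10⁻³⁰ / 8.33 × 10⁻⁸ = 3.15 × 10⁻²³

3.15 × 10⁻²³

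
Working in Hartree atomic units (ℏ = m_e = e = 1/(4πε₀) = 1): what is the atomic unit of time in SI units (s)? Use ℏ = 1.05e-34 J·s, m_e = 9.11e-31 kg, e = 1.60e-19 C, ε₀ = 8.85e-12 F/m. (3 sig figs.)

2.40e-17 s

From ℏ = m_e = e = 1/(4πε₀) = 1 the time scale is τ_au = (4πε₀)²ℏ³/(m_e e⁴).
E_h = 4.38e-18 J
ℏ/E_h = 2.40e-17 s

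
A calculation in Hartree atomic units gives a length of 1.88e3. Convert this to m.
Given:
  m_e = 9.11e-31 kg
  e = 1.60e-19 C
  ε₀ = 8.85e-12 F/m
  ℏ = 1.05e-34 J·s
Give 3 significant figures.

9.88e-8 m

One Bohr radius: a₀ = 4πε₀ℏ²/(m_e e²) = 5.26e-11 m.
1.88e3 × 5.26e-11 m = 9.88e-8 m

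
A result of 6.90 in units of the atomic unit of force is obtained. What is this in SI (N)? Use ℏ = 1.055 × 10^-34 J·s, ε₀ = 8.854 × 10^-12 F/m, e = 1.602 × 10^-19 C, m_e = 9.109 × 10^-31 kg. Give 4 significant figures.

5.672 × 10^-7 N

One atomic unit of force: F_au = E_h/a₀ = m_e²e⁶/((4πε₀)³ℏ⁴) = 8.220 × 10^-8 N.
6.90 × 8.220 × 10^-8 N = 5.672 × 10^-7 N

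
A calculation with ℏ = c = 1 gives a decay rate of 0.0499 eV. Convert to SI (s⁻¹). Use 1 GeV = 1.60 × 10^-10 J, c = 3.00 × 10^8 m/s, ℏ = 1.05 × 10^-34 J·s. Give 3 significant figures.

A rate is [E]/ℏ; divide by ℏ.
1 GeV → 1/ℏ × (1 GeV in J) = 1.52 × 10^24 s⁻¹.
Convert the energy scale: 0.0499 eV = 4.99 × 10^-11 GeV.
Result: 4.99 × 10^-11 × 1.52 × 10^24 = 7.60 × 10^13 s⁻¹.

7.60 × 10^13 s⁻¹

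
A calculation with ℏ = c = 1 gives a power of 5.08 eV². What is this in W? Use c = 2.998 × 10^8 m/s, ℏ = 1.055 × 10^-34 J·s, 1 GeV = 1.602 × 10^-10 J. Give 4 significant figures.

1.236 × 10^-3 W

Power is [E]/[T] = [E]²/ℏ.
1 GeV² → 1/ℏ × (1 GeV in J)² = 2.433 × 10^14 W.
Convert the energy scale: 5.08 eV² = 5.08 × 10^-18 GeV².
Result: 5.08 × 10^-18 × 2.433 × 10^14 = 1.236 × 10^-3 W.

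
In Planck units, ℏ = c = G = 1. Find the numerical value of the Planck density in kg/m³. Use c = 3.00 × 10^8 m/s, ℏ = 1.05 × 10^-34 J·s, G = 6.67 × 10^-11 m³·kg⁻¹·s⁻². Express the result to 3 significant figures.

Dimensional analysis gives ρ_P = c⁵/(ℏG²).
  = 2.43 × 10^42 / 4.67 × 10^-55
  = 5.20 × 10^96 kg/m³

5.20 × 10^96 kg/m³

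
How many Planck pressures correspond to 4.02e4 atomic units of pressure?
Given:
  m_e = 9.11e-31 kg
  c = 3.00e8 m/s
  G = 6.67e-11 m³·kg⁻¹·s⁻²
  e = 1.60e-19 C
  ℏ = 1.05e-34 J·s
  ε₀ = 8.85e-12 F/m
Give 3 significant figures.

2.59e-96

atomic unit of pressure: P_au = E_h/a₀³ = m_e⁴e¹⁰/((4πε₀)⁵ℏ⁸) = 3.01e13 Pa
Planck pressure: p_P = c⁷/(ℏG²) = 4.68e113 Pa
4.02e4 × 3.01e13 / 4.68e113 = 2.59e-96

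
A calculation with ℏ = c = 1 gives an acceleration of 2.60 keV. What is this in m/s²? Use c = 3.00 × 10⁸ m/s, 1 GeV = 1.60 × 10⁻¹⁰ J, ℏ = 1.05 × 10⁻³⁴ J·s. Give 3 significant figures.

1.19 × 10²⁷ m/s²

Acceleration is [L]/[T]² = c·[E]/ℏ.
1 GeV → c/ℏ × (1 GeV in J) = 4.57 × 10³² m/s².
Convert the energy scale: 2.60 keV = 2.60 × 10⁻⁶ GeV.
Result: 2.60 × 10⁻⁶ × 4.57 × 10³² = 1.19 × 10²⁷ m/s².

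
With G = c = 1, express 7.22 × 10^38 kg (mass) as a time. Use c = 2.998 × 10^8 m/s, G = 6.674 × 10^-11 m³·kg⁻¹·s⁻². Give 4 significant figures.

Mass → time via G/c³.
7.22 × 10^38 kg × (G/c³) = 1.788 × 10^3 s

1.788 × 10^3 s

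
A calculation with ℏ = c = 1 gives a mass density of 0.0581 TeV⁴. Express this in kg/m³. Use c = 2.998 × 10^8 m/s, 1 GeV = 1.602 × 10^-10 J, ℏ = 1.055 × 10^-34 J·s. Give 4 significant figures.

Mass density is [E]/(c²[L]³) = [E]⁴/(ℏ³c⁵).
1 GeV⁴ → 1/(ℏ³c⁵) × (1 GeV in J)⁴ = 2.316 × 10^20 kg/m³.
Convert the energy scale: 0.0581 TeV⁴ = 5.81 × 10^10 GeV⁴.
Result: 5.81 × 10^10 × 2.316 × 10^20 = 1.346 × 10^31 kg/m³.

1.346 × 10^31 kg/m³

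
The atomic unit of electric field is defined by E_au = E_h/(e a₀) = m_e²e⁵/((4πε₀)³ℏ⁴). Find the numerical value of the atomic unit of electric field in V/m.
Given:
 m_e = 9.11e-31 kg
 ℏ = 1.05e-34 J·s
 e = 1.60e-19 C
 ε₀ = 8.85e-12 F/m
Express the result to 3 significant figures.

E_au = E_h/(e a₀) = m_e²e⁵/((4πε₀)³ℏ⁴)
E_h = 4.38e-18 J
a₀ = 5.26e-11 m
E_h/(e·a₀) = 5.20e11 V/m

5.20e11 V/m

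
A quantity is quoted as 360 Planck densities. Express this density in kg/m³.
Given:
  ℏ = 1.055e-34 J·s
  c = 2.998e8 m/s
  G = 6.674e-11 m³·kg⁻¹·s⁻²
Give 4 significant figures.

One Planck density: ρ_P = c⁵/(ℏG²) = 5.154e96 kg/m³.
360 × 5.154e96 kg/m³ = 1.855e99 kg/m³

1.855e99 kg/m³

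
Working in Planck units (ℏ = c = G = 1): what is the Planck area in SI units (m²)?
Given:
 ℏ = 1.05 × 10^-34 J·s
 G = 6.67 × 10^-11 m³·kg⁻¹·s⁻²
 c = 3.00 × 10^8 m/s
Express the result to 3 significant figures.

2.59 × 10^-70 m²

The unique combination of the constants set to 1 with dimensions of area is A_P = ℏG/c³.
  = 7.00 × 10^-45 / 2.70 × 10^25
  = 2.59 × 10^-70 m²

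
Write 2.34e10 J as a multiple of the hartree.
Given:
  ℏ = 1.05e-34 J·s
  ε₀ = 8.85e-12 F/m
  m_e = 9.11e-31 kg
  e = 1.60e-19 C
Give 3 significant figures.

hartree: E_h = m_e e⁴/(4πε₀ℏ)² = 4.38e-18 J.
2.34e10 / 4.38e-18 = 5.34e27

5.34e27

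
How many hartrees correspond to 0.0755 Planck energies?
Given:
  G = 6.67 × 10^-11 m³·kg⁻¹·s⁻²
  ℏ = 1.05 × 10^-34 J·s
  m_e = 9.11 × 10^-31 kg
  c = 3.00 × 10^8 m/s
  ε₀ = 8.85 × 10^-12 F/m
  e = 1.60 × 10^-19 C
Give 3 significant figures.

Planck energy: E_P = √(ℏc⁵/G) = 1.96 × 10^9 J
hartree: E_h = m_e e⁴/(4πε₀ℏ)² = 4.38 × 10^-18 J
0.0755 × 1.96 × 10^9 / 4.38 × 10^-18 = 3.37 × 10^25

3.37 × 10^25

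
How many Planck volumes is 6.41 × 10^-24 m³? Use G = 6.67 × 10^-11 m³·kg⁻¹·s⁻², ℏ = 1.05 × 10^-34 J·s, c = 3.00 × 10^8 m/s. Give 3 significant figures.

1.53 × 10^81

Planck volume: V_P = (ℏG/c³)^(3/2) = 4.18 × 10^-105 m³.
6.41 × 10^-24 / 4.18 × 10^-105 = 1.53 × 10^81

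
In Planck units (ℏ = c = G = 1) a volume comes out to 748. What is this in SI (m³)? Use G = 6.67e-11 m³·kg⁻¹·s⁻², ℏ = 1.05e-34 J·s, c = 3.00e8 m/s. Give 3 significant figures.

One Planck volume: V_P = (ℏG/c³)^(3/2) = 4.18e-105 m³.
748 × 4.18e-105 m³ = 3.12e-102 m³

3.12e-102 m³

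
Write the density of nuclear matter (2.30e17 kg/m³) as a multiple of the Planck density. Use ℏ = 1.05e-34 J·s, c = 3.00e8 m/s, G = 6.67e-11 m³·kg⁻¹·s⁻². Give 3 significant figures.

4.42e-80

Planck density: ρ_P = c⁵/(ℏG²) = 5.20e96 kg/m³.
2.30e17 / 5.20e96 = 4.42e-80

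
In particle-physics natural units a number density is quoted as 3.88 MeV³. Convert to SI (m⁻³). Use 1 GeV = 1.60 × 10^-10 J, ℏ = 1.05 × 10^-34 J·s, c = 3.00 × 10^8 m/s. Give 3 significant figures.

Number density is [L]⁻³ = [E]³/(ℏc)³.
1 GeV³ → 1/(ℏc)³ × (1 GeV in J)³ = 1.31 × 10^47 m⁻³.
Convert the energy scale: 3.88 MeV³ = 3.88 × 10^-9 GeV³.
Result: 3.88 × 10^-9 × 1.31 × 10^47 = 5.08 × 10^38 m⁻³.

5.08 × 10^38 m⁻³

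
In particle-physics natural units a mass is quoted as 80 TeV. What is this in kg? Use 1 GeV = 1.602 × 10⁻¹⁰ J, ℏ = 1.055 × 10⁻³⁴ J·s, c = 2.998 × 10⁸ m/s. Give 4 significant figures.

1.426 × 10⁻²² kg

Mass is [E]/c²; divide by c².
1 GeV → 1/c² × (1 GeV in J) = 1.782 × 10⁻²⁷ kg.
Convert the energy scale: 80 TeV = 8.00 × 10⁴ GeV.
Result: 8.00 × 10⁴ × 1.782 × 10⁻²⁷ = 1.426 × 10⁻²² kg.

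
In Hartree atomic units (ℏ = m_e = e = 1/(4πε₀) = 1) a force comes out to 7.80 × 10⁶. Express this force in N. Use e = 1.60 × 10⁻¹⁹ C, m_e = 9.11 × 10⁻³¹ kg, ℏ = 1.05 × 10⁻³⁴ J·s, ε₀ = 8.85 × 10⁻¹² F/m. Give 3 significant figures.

0.650 N

One atomic unit of force: F_au = E_h/a₀ = m_e²e⁶/((4πε₀)³ℏ⁴) = 8.33 × 10⁻⁸ N.
7.80 × 10⁶ × 8.33 × 10⁻⁸ N = 0.650 N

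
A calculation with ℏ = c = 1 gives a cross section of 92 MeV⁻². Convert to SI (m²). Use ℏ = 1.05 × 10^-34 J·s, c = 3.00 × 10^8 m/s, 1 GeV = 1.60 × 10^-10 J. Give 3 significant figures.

3.57 × 10^-24 m²

Area is [L]² = [E]⁻²·(ℏc)²; restore (ℏc)².
1 GeV⁻² → (ℏc)² × (1 GeV in J)⁻² = 3.88 × 10^-32 m².
Convert the energy scale: 92 MeV⁻² = 9.20 × 10^7 GeV⁻².
Result: 9.20 × 10^7 × 3.88 × 10^-32 = 3.57 × 10^-24 m².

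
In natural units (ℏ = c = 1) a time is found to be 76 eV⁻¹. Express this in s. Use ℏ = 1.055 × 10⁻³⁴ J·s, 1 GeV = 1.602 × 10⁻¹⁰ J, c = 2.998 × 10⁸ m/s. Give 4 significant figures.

A time is [E]⁻¹ in ℏ=c=1; restore one factor of ℏ.
1 GeV⁻¹ → ℏ × (1 GeV in J)⁻¹ = 6.586 × 10⁻²⁵ s.
Convert the energy scale: 76 eV⁻¹ = 7.60 × 10¹⁰ GeV⁻¹.
Result: 7.60 × 10¹⁰ × 6.586 × 10⁻²⁵ = 5.005 × 10⁻¹⁴ s.

5.005 × 10⁻¹⁴ s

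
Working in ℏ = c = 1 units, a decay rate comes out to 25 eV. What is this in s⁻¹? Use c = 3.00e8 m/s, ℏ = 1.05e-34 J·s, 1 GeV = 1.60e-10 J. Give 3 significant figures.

A rate is [E]/ℏ; divide by ℏ.
1 GeV → 1/ℏ × (1 GeV in J) = 1.52e24 s⁻¹.
Convert the energy scale: 25 eV = 2.50e-8 GeV.
Result: 2.50e-8 × 1.52e24 = 3.81e16 s⁻¹.

3.81e16 s⁻¹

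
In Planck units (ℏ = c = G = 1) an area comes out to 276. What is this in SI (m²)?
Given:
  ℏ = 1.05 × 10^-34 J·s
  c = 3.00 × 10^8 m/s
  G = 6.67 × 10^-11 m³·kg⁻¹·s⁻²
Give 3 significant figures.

One Planck area: A_P = ℏG/c³ = 2.59 × 10^-70 m².
276 × 2.59 × 10^-70 m² = 7.16 × 10^-68 m²

7.16 × 10^-68 m²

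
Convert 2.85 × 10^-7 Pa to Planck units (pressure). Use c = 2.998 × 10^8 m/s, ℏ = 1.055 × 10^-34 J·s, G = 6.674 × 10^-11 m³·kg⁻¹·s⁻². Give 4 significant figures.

Planck pressure: p_P = c⁷/(ℏG²) = 4.632 × 10^113 Pa.
2.85 × 10^-7 / 4.632 × 10^113 = 6.152 × 10^-121

6.152 × 10^-121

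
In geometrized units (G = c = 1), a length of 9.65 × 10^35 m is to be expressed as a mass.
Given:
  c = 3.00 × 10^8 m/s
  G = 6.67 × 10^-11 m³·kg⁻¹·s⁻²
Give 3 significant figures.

1.30 × 10^63 kg

Length → mass via c²/G.
9.65 × 10^35 m × (c²/G) = 1.30 × 10^63 kg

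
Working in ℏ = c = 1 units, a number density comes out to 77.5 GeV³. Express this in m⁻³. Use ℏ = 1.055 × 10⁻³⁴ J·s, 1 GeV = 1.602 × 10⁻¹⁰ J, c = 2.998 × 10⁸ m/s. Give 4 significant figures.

1.007 × 10⁴⁹ m⁻³

Number density is [L]⁻³ = [E]³/(ℏc)³.
1 GeV³ → 1/(ℏc)³ × (1 GeV in J)³ = 1.299 × 10⁴⁷ m⁻³.
Result: 77.5 × 1.299 × 10⁴⁷ = 1.007 × 10⁴⁹ m⁻³.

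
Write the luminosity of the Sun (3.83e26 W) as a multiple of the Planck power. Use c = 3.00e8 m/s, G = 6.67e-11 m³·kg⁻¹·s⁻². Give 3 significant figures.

Planck power: P_P = c⁵/G = 3.64e52 W.
3.83e26 / 3.64e52 = 1.05e-26

1.05e-26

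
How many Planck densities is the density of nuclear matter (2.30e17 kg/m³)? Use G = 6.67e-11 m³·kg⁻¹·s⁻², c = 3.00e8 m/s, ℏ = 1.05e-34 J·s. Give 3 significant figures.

4.42e-80

Planck density: ρ_P = c⁵/(ℏG²) = 5.20e96 kg/m³.
2.30e17 / 5.20e96 = 4.42e-80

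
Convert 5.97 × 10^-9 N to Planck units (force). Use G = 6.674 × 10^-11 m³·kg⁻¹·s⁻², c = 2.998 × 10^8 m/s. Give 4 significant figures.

Planck force: F_P = c⁴/G = 1.210 × 10^44 N.
5.97 × 10^-9 / 1.210 × 10^44 = 4.932 × 10^-53

4.932 × 10^-53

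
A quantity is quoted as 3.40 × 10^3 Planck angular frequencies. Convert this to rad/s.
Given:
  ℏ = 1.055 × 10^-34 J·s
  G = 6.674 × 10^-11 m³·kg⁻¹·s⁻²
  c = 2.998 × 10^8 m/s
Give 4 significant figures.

One Planck angular frequency: ω_P = √(c⁵/(ℏG)) = 1.855 × 10^43 rad/s.
3.40 × 10^3 × 1.855 × 10^43 rad/s = 6.306 × 10^46 rad/s

6.306 × 10^46 rad/s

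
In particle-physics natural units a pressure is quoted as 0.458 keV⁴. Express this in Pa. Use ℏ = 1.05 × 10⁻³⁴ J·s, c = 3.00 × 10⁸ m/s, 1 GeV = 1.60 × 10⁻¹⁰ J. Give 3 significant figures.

9.60 × 10¹² Pa

Pressure is [E]/[L]³ = [E]⁴/(ℏc)³.
1 GeV⁴ → 1/(ℏc)³ × (1 GeV in J)⁴ = 2.10 × 10³⁷ Pa.
Convert the energy scale: 0.458 keV⁴ = 4.58 × 10⁻²⁵ GeV⁴.
Result: 4.58 × 10⁻²⁵ × 2.10 × 10³⁷ = 9.60 × 10¹² Pa.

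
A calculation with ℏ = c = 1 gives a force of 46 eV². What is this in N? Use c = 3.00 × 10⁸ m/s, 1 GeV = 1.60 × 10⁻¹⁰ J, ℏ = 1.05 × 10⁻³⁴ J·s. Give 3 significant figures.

3.74 × 10⁻¹¹ N

Force is [E]/[L] = [E]²/(ℏc); restore (ℏc)⁻¹.
1 GeV² → 1/(ℏc) × (1 GeV in J)² = 8.13 × 10⁵ N.
Convert the energy scale: 46 eV² = 4.60 × 10⁻¹⁷ GeV².
Result: 4.60 × 10⁻¹⁷ × 8.13 × 10⁵ = 3.74 × 10⁻¹¹ N.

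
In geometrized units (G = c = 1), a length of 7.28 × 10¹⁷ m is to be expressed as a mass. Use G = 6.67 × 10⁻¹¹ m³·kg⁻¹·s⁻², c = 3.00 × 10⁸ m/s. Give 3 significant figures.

9.82 × 10⁴⁴ kg

Length → mass via c²/G.
7.28 × 10¹⁷ m × (c²/G) = 9.82 × 10⁴⁴ kg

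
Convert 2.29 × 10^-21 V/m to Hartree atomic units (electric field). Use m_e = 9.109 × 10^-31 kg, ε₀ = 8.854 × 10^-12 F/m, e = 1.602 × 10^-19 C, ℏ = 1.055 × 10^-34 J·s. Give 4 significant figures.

atomic unit of electric field: E_au = E_h/(e a₀) = m_e²e⁵/((4πε₀)³ℏ⁴) = 5.131 × 10^11 V/m.
2.29 × 10^-21 / 5.131 × 10^11 = 4.463 × 10^-33

4.463 × 10^-33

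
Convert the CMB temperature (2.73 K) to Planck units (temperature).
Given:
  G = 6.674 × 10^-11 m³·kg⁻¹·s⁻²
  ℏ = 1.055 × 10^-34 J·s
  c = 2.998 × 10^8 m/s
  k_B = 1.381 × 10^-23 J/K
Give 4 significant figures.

Planck temperature: T_P = √(ℏc⁵/G) / k_B = 1.417 × 10^32 K.
2.73 / 1.417 × 10^32 = 1.927 × 10^-32

1.927 × 10^-32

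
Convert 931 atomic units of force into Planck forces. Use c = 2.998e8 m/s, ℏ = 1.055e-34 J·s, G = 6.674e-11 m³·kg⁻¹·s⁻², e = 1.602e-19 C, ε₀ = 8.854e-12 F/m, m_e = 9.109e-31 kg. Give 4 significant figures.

atomic unit of force: F_au = E_h/a₀ = m_e²e⁶/((4πε₀)³ℏ⁴) = 8.220e-8 N
Planck force: F_P = c⁴/G = 1.210e44 N
931 × 8.220e-8 / 1.210e44 = 6.322e-49

6.322e-49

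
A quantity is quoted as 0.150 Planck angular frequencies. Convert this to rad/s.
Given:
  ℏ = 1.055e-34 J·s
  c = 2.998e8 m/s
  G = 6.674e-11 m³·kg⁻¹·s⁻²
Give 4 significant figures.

2.782e42 rad/s

One Planck angular frequency: ω_P = √(c⁵/(ℏG)) = 1.855e43 rad/s.
0.150 × 1.855e43 rad/s = 2.782e42 rad/s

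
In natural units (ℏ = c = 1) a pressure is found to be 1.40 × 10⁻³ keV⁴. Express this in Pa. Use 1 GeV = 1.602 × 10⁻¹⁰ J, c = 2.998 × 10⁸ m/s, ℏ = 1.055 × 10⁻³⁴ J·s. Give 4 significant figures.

2.914 × 10¹⁰ Pa

Pressure is [E]/[L]³ = [E]⁴/(ℏc)³.
1 GeV⁴ → 1/(ℏc)³ × (1 GeV in J)⁴ = 2.082 × 10³⁷ Pa.
Convert the energy scale: 1.40 × 10⁻³ keV⁴ = 1.40 × 10⁻²⁷ GeV⁴.
Result: 1.40 × 10⁻²⁷ × 2.082 × 10³⁷ = 2.914 × 10¹⁰ Pa.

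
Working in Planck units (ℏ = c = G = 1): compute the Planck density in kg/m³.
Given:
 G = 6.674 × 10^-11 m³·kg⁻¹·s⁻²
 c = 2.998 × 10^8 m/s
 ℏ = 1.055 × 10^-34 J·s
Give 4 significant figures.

Dimensional analysis gives ρ_P = c⁵/(ℏG²).
  = 2.422 × 10^42 / 4.699 × 10^-55
  = 5.154 × 10^96 kg/m³

5.154 × 10^96 kg/m³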